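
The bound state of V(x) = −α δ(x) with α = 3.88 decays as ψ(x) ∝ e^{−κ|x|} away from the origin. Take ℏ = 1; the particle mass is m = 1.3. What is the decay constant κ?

κ = 5.04

Integrating the TISE across x = 0 gives the cusp condition ψ'(0⁺) − ψ'(0⁻) = −(2mα/ℏ²)ψ(0).
With ψ ∝ e^{−κ|x|} this yields −2κ = −2mα/ℏ², so κ = mα/ℏ² = 5.044.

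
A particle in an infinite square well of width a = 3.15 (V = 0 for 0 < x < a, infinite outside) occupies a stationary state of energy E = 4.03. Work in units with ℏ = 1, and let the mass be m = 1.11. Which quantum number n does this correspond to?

From E_n = n²π²ℏ²/(2ma²) invert to n = √(2ma²E)/(πℏ).
n = (3.15/π) × √(2 × 1.11 × 4.03) = 2.999 → n = 3.

n = 3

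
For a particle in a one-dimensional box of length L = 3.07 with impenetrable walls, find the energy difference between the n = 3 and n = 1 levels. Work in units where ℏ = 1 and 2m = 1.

ΔE = 8.38

E_n = n²π²ℏ²/(2mL²), so ΔE = (3² − 1²) π²ℏ²/(2mL²).
ΔE = 8 × π² / (2 × 0.5 × 3.07²) = 8.377.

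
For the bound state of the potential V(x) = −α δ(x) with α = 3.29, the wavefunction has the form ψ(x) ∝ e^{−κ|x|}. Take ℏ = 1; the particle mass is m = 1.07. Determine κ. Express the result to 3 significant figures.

κ = 3.52

Integrate −(ℏ²/2m)ψ'' − αδ(x)ψ = Eψ from −ε to +ε: the ψ'' term gives ψ'(0⁺) − ψ'(0⁻) and the δ term gives −(2mα/ℏ²)ψ(0).
With ψ ∝ e^{−κ|x|} this yields −2κ = −2mα/ℏ², so κ = mα/ℏ² = 3.520.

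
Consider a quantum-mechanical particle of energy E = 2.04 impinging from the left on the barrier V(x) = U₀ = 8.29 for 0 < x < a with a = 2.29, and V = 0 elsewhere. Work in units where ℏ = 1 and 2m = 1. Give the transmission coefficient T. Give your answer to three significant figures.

E < U₀: inside the barrier ψ ∝ e^{±κx} with κ = √(2m(U₀ − E))/ℏ = 2.500.
κa = 5.725, sinh(κa) = 153.2.
The exact tunnelling result is T⁻¹ = 1 + U₀² sinh²(κa) / [4E(U₀ − E)] = 31630, so T = 0.0000316.

T = 0.0000316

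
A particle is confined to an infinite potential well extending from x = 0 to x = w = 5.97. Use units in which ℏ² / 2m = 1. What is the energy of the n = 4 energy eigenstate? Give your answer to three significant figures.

The infinite-well eigenfunctions ψ_n = √(2/w) sin(nπx/w) vanish at both walls, giving E_n = n²π²ℏ²/(2mw²).
E_4 = 4² × π² / (2 × 0.5 × 5.97²) = 4.431.

E = 4.43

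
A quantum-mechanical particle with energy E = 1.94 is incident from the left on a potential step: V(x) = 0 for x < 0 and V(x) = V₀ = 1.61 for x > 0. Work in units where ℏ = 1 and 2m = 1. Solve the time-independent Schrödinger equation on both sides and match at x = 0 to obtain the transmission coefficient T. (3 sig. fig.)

On each side the TISE gives plane waves with k = √(2m(E − V))/ℏ: k₁ = √(2·½·1.94) = 1.393, k₂ = √(2·½·0.33) = 0.5745.
Continuity of ψ and ψ′ at the step yields the reflection amplitude r = (k₁ − k₂)/(k₁ + k₂) = 0.4160; thus R = |r|² = 0.1731, T = 0.8269.

T = 0.827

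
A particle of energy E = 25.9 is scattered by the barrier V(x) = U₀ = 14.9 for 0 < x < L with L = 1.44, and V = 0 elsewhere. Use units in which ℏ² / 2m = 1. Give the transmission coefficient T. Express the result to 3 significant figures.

Above the barrier the interior wavenumber is k₂ = √(2m(E − U₀))/ℏ = 3.317, giving phase k₂L = 4.776.
T = [1 + U₀² sin²(k₂L) / (4E(E − U₀))]⁻¹ = 1/1.194 = 0.838.

T = 0.838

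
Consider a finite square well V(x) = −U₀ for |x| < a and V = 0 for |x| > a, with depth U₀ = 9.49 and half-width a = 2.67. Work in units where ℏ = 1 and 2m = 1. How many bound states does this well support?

Define the well-strength parameter z₀ = (a/ℏ)√(2mU₀) = 2.67 × √(2·0.5·9.49) = 8.225.
A new bound state (alternating even/odd) appears each time z₀ passes a multiple of π/2, so N = ⌊2z₀/π⌋ + 1 = ⌊5.236⌋ + 1 = 6.

N = 6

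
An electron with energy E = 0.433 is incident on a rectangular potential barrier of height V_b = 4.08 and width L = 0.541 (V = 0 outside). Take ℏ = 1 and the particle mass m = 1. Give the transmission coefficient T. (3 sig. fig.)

E < V_b: inside the barrier ψ ∝ e^{±κx} with κ = √(2m(V_b − E))/ℏ = 2.701.
κL = 1.461, sinh(κL) = 2.039.
The exact tunnelling result is T⁻¹ = 1 + V_b² sinh²(κL) / [4E(V_b − E)] = 11.96, so T = 0.0836.

T = 0.0836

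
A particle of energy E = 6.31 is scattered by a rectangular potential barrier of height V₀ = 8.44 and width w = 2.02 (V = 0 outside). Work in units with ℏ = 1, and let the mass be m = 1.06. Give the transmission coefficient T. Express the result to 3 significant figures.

T = 0.000564

Since E < V₀ the interior solution is evanescent with decay constant κ = √(2m(V₀ − E))/ℏ = 2.125.
κw = 4.292, sinh(κw) = 36.57.
Matching ψ, ψ′ at both faces gives T = [1 + V₀² sinh²(κw) / (4E(V₀ − E))]⁻¹ = 1/1773 = 0.000564.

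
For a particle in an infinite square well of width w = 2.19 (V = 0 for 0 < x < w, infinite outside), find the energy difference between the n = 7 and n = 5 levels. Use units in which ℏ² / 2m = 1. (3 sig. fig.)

ΔE = 49.4

E_n = n²π²ℏ²/(2mw²), so ΔE = (7² − 5²) π²ℏ²/(2mw²).
ΔE = 24 × π² / (2 × 0.5 × 2.19²) = 49.39.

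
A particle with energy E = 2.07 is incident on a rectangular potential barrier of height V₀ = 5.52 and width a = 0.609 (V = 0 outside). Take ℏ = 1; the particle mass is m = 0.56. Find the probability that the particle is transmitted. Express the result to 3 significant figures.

T = 0.293

Since E < V₀ the interior solution is evanescent with decay constant κ = √(2m(V₀ − E))/ℏ = 1.966.
κa = 1.197, sinh(κa) = 1.504.
The exact tunnelling result is T⁻¹ = 1 + V₀² sinh²(κa) / [4E(V₀ − E)] = 3.414, so T = 0.293.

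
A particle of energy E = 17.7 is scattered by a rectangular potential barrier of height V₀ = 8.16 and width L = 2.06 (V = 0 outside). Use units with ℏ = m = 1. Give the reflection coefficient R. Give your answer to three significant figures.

Above the barrier the interior wavenumber is k₂ = √(2m(E − V₀))/ℏ = 4.368, giving phase k₂L = 8.998.
Matching at both interfaces gives T⁻¹ = 1 + V₀² sin²(k₂L) / [4E(E − V₀)] = 1.017, hence T = 0.983.
R = 1 − T = 0.0166.

R = 0.0166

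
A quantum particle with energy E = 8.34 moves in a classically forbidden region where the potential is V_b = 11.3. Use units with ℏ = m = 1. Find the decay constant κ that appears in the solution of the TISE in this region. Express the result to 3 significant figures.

Since E < V_b the TISE in this region is ψ'' = κ²ψ with κ = √(2m(V_b − E))/ℏ.
κ = √(2 × 1 × 2.96) = 2.433.

κ = 2.43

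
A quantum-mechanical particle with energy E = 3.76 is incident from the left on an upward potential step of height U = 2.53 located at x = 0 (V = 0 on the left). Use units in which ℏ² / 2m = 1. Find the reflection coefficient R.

R = 0.0741

On each side the TISE gives plane waves with k = √(2m(E − V))/ℏ: k₁ = √(2·½·3.76) = 1.939, k₂ = √(2·½·1.23) = 1.109.
Matching ψ and ψ′ at x = 0 gives r = (k₁ − k₂)/(k₁ + k₂), so R = r² = 0.07415 and T = 1 − R = 0.9259.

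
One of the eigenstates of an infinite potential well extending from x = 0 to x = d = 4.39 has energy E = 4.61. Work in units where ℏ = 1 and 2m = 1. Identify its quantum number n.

n = 3

For an infinite well E_n = n²π²ℏ²/(2md²), so n = (d/πℏ)√(2mE).
n = (4.39/π) × √(2 × 0.5 × 4.61) = 3.000 → n = 3.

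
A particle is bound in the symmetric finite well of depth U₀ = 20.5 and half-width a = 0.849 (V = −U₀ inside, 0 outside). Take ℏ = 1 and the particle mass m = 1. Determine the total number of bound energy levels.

Define the well-strength parameter z₀ = (a/ℏ)√(2mU₀) = 0.849 × √(2·1·20.5) = 5.436.
A new bound state (alternating even/odd) appears each time z₀ passes a multiple of π/2, so N = ⌊2z₀/π⌋ + 1 = ⌊3.461⌋ + 1 = 4.

N = 4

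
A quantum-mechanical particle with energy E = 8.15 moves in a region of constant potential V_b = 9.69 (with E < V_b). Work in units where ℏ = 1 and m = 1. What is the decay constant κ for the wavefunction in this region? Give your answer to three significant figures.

κ = 1.75

Since E < V_b the TISE in this region is ψ'' = κ²ψ with κ = √(2m(V_b − E))/ℏ.
κ = √(2 × 1 × 1.54) = 1.755.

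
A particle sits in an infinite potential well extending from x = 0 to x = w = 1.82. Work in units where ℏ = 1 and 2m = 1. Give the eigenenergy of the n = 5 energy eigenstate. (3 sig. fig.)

The infinite-well eigenfunctions ψ_n = √(2/w) sin(nπx/w) vanish at both walls, giving E_n = n²π²ℏ²/(2mw²).
E_5 = 5² × π² / (2 × 0.5 × 1.82²) = 74.49.

E = 74.5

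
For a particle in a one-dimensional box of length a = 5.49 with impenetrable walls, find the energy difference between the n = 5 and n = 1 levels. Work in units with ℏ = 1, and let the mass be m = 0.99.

ΔE = 3.97

E_n = n²π²ℏ²/(2ma²), so ΔE = (5² − 1²) π²ℏ²/(2ma²).
ΔE = 24 × π² / (2 × 0.99 × 5.49²) = 3.969.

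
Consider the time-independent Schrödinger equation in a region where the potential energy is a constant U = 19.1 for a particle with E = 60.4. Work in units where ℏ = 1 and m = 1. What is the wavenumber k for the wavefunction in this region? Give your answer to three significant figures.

With E > U the solution is oscillatory, ψ ∝ e^{±ikx} with k = √(2m(E − U))/ℏ.
k = √(2 × 1 × 41.3) = 9.088.

k = 9.09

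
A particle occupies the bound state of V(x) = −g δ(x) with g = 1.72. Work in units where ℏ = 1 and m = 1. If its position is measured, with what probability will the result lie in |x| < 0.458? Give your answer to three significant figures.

The normalised bound state is ψ = √κ e^{−κ|x|} with κ = mg/ℏ² = 1.720.
P(|x| < d) = ∫_{−d}^{d} κ e^{−2κ|x|} dx = 1 − e^{−2κd} = 1 − e^{−1.576} = 0.7931.

P = 0.793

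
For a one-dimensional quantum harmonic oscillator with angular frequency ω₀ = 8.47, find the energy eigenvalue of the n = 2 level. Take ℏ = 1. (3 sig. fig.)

E = 21.2

Using E_n = (n + ½)ℏω₀: E_2 = 2.5 × 8.47 = 21.18.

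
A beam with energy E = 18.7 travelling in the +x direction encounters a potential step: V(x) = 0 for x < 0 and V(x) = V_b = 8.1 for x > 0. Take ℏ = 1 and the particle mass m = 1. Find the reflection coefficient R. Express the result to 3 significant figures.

R = 0.0199

The wavenumbers are k₁ = √(2mE)/ℏ = 6.116 on the left and k₂ = √(2m(E − V_b))/ℏ = 4.604 on the right.
Continuity of ψ and ψ′ at the step yields the reflection amplitude r = (k₁ − k₂)/(k₁ + k₂) = 0.1410; thus R = |r|² = 0.01987, T = 0.9801.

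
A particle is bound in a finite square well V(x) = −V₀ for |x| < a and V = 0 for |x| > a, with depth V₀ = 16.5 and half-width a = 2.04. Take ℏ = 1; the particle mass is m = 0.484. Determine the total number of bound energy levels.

N = 6

The dimensionless depth is z₀ = a√(2mV₀)/ℏ = 2.04 × √(15.97) = 8.153.
The even/odd transcendental equations gain one root per π/2 in z₀, giving N = 1 + ⌊2z₀/π⌋ = 1 + ⌊5.190⌋ = 6.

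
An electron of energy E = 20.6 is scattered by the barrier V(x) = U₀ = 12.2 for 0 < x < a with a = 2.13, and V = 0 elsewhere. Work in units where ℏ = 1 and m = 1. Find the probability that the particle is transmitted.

E > U₀: inside the barrier k₂ = √(2m(E − U₀))/ℏ = 4.099, k₂a = 8.730.
Matching at both interfaces gives T⁻¹ = 1 + U₀² sin²(k₂a) / [4E(E − U₀)] = 1.088, hence T = 0.919.

T = 0.919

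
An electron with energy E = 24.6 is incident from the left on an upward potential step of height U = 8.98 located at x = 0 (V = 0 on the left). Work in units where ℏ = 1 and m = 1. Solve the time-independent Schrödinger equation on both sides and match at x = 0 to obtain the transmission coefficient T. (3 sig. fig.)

The wavenumbers are k₁ = √(2mE)/ℏ = 7.014 on the left and k₂ = √(2m(E − U))/ℏ = 5.589 on the right.
Continuity of ψ and ψ′ at the step yields the reflection amplitude r = (k₁ − k₂)/(k₁ + k₂) = 0.1131; thus R = |r|² = 0.01278, T = 0.9872.

T = 0.987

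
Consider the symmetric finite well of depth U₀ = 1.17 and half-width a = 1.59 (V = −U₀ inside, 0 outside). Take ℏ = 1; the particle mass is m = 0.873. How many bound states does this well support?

N = 2

Define the well-strength parameter z₀ = (a/ℏ)√(2mU₀) = 1.59 × √(2·0.873·1.17) = 2.273.
The even/odd transcendental equations gain one root per π/2 in z₀, giving N = 1 + ⌊2z₀/π⌋ = 1 + ⌊1.447⌋ = 2.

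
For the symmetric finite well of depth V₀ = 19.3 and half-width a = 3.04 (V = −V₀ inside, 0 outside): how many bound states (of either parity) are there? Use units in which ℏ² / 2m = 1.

Define the well-strength parameter z₀ = (a/ℏ)√(2mV₀) = 3.04 × √(2·0.5·19.3) = 13.36.
The even/odd transcendental equations gain one root per π/2 in z₀, giving N = 1 + ⌊2z₀/π⌋ = 1 + ⌊8.502⌋ = 9.

N = 9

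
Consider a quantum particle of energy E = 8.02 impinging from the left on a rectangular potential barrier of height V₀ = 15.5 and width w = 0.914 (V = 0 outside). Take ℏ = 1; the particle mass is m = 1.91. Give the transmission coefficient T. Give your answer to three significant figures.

T = 0.000228

E < V₀: inside the barrier ψ ∝ e^{±κx} with κ = √(2m(V₀ − E))/ℏ = 5.345.
κw = 4.886, sinh(κw) = 66.19.
The exact tunnelling result is T⁻¹ = 1 + V₀² sinh²(κw) / [4E(V₀ − E)] = 4387, so T = 0.000228.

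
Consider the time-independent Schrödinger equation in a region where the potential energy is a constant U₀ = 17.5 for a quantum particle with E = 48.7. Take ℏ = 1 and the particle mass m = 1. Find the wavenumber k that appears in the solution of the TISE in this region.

With E > U₀ the solution is oscillatory, ψ ∝ e^{±ikx} with k = √(2m(E − U₀))/ℏ.
k = √(2 × 1 × 31.2) = 7.899.

k = 7.90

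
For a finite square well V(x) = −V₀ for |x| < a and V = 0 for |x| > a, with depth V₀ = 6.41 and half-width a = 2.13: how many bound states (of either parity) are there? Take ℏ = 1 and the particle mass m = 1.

N = 5

The dimensionless depth is z₀ = a√(2mV₀)/ℏ = 2.13 × √(12.82) = 7.626.
The even/odd transcendental equations gain one root per π/2 in z₀, giving N = 1 + ⌊2z₀/π⌋ = 1 + ⌊4.855⌋ = 5.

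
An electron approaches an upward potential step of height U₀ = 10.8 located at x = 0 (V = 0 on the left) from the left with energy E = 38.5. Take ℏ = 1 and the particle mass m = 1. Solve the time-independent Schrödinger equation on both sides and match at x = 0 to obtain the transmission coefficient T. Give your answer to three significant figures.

The wavenumbers are k₁ = √(2mE)/ℏ = 8.775 on the left and k₂ = √(2m(E − U₀))/ℏ = 7.443 on the right.
Continuity of ψ and ψ′ at the step yields the reflection amplitude r = (k₁ − k₂)/(k₁ + k₂) = 0.08212; thus R = |r|² = 0.006744, T = 0.9933.

T = 0.993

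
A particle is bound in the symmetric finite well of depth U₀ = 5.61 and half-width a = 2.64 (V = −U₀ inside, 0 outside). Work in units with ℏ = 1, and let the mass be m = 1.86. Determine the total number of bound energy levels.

N = 8

The dimensionless depth is z₀ = a√(2mU₀)/ℏ = 2.64 × √(20.87) = 12.06.
The even/odd transcendental equations gain one root per π/2 in z₀, giving N = 1 + ⌊2z₀/π⌋ = 1 + ⌊7.678⌋ = 8.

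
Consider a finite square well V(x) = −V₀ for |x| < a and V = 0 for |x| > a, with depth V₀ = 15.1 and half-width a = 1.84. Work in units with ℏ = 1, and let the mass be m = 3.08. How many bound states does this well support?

N = 12

The dimensionless depth is z₀ = a√(2mV₀)/ℏ = 1.84 × √(93.02) = 17.75.
A new bound state (alternating even/odd) appears each time z₀ passes a multiple of π/2, so N = ⌊2z₀/π⌋ + 1 = ⌊11.30⌋ + 1 = 12.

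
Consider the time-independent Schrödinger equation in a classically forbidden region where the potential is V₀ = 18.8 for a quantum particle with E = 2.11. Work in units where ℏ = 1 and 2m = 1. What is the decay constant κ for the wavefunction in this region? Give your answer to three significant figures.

Since E < V₀ the TISE in this region is ψ'' = κ²ψ with κ = √(2m(V₀ − E))/ℏ.
κ = √(2 × 0.5 × 16.69) = 4.085.

κ = 4.09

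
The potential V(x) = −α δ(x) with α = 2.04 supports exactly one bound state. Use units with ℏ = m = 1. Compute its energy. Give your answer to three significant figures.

The bound state is ψ(x) = √κ e^{−κ|x|}. The derivative jump ψ'(0⁺) − ψ'(0⁻) = −(2mα/ℏ²)ψ(0) fixes κ = mα/ℏ² = 2.040.
Then E = −ℏ²κ²/(2m) = −mα²/(2ℏ²) = -2.081.

E = -2.08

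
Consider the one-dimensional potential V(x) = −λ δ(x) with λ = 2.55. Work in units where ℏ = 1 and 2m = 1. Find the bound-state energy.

For x ≠ 0 the bound state is ψ ∝ e^{−κ|x|}; integrating the TISE across the delta gives the cusp condition 2κ = 2mλ/ℏ², so κ = 1.275.
Then E = −ℏ²κ²/(2m) = −mλ²/(2ℏ²) = -1.626.

E = -1.63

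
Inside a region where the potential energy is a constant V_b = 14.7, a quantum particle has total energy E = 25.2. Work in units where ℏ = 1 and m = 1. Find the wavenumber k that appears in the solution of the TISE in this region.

With E > V_b the solution is oscillatory, ψ ∝ e^{±ikx} with k = √(2m(E − V_b))/ℏ.
k = √(2 × 1 × 10.5) = 4.583.

k = 4.58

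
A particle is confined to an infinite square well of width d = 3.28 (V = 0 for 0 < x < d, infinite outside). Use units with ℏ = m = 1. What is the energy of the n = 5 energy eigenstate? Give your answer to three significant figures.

E = 11.5

The infinite-well eigenfunctions ψ_n = √(2/d) sin(nπx/d) vanish at both walls, giving E_n = n²π²ℏ²/(2md²).
E_5 = 5² × π² / (2 × 1 × 3.28²) = 11.47.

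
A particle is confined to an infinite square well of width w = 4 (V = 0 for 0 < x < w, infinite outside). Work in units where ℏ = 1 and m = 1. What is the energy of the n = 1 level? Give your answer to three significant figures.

Requiring ψ(0) = ψ(w) = 0 quantises k = nπ/w, hence E_n = ℏ²k²/2m = n²π²ℏ²/(2mw²).
E_1 = 1² × π² / (2 × 1 × 4²) = 0.3084.

E = 0.308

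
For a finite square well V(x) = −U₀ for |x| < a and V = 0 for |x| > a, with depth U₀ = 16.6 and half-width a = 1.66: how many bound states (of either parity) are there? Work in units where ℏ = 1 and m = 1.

Define the well-strength parameter z₀ = (a/ℏ)√(2mU₀) = 1.66 × √(2·1·16.6) = 9.565.
The even/odd transcendental equations gain one root per π/2 in z₀, giving N = 1 + ⌊2z₀/π⌋ = 1 + ⌊6.089⌋ = 7.

N = 7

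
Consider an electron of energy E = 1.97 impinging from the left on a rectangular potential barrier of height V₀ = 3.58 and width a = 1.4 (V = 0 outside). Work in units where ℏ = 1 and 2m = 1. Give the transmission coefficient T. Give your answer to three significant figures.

E < V₀: inside the barrier ψ ∝ e^{±κx} with κ = √(2m(V₀ − E))/ℏ = 1.269.
κa = 1.776, sinh(κa) = 2.870.
The exact tunnelling result is T⁻¹ = 1 + V₀² sinh²(κa) / [4E(V₀ − E)] = 9.319, so T = 0.107.

T = 0.107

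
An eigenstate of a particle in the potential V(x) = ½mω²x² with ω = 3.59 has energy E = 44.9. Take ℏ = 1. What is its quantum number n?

Invert E_n = (n + ½)ℏω: n = E/ℏω − ½ = 12.007, so n = 12.

n = 12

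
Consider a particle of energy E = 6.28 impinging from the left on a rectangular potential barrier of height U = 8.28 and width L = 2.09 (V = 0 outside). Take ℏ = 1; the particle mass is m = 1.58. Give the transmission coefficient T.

E < U: inside the barrier ψ ∝ e^{±κx} with κ = √(2m(U − E))/ℏ = 2.514.
κL = 5.254, sinh(κL) = 95.68.
The exact tunnelling result is T⁻¹ = 1 + U² sinh²(κL) / [4E(U − E)] = 12490, so T = 0.0000800.

T = 0.0000800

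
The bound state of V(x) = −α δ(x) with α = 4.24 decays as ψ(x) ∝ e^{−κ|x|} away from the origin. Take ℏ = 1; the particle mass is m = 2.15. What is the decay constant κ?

κ = 9.12

Integrate −(ℏ²/2m)ψ'' − αδ(x)ψ = Eψ from −ε to +ε: the ψ'' term gives ψ'(0⁺) − ψ'(0⁻) and the δ term gives −(2mα/ℏ²)ψ(0).
With ψ ∝ e^{−κ|x|} this yields −2κ = −2mα/ℏ², so κ = mα/ℏ² = 9.116.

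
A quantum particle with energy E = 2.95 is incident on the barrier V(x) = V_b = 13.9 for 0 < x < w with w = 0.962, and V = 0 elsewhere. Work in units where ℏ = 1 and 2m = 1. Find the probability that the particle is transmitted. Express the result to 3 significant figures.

Since E < V_b the interior solution is evanescent with decay constant κ = √(2m(V_b − E))/ℏ = 3.309.
κw = 3.183, sinh(κw) = 12.04.
The exact tunnelling result is T⁻¹ = 1 + V_b² sinh²(κw) / [4E(V_b − E)] = 217.9, so T = 0.00459.

T = 0.00459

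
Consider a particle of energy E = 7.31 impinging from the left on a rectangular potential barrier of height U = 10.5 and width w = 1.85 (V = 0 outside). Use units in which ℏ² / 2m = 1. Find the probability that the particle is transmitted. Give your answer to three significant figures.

Since E < U the interior solution is evanescent with decay constant κ = √(2m(U − E))/ℏ = 1.786.
κw = 3.304, sinh(κw) = 13.60.
Matching ψ, ψ′ at both faces gives T = [1 + U² sinh²(κw) / (4E(U − E))]⁻¹ = 1/219.5 = 0.00456.

T = 0.00456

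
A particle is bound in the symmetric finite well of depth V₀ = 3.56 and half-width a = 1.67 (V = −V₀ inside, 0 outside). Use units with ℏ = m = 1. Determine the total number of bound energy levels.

The dimensionless depth is z₀ = a√(2mV₀)/ℏ = 1.67 × √(7.120) = 4.456.
The even/odd transcendental equations gain one root per π/2 in z₀, giving N = 1 + ⌊2z₀/π⌋ = 1 + ⌊2.837⌋ = 3.

N = 3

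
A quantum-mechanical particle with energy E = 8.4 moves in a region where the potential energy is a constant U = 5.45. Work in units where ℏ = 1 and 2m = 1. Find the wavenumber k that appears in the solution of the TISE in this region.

With E > U the solution is oscillatory, ψ ∝ e^{±ikx} with k = √(2m(E − U))/ℏ.
k = √(2 × 0.5 × 2.95) = 1.718.

k = 1.72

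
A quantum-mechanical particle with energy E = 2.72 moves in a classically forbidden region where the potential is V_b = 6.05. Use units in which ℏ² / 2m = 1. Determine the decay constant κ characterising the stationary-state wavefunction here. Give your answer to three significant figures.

κ = 1.82

Since E < V_b the TISE in this region is ψ'' = κ²ψ with κ = √(2m(V_b − E))/ℏ.
κ = √(2 × 0.5 × 3.33) = 1.825.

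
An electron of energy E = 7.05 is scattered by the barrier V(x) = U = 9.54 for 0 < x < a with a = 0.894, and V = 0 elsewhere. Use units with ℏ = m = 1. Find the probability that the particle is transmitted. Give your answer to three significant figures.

E < U: inside the barrier ψ ∝ e^{±κx} with κ = √(2m(U − E))/ℏ = 2.232.
κa = 1.995, sinh(κa) = 3.608.
The exact tunnelling result is T⁻¹ = 1 + U² sinh²(κa) / [4E(U − E)] = 17.87, so T = 0.0559.

T = 0.0559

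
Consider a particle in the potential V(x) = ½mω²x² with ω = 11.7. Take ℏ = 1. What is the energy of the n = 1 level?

Using E_n = (n + ½)ℏω: E_1 = 1.5 × 11.7 = 17.55.

E = 17.6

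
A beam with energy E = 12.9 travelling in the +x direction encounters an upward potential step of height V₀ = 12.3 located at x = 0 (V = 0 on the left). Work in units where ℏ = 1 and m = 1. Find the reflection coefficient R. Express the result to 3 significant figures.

The wavenumbers are k₁ = √(2mE)/ℏ = 5.079 on the left and k₂ = √(2m(E − V₀))/ℏ = 1.095 on the right.
Continuity of ψ and ψ′ at the step yields the reflection amplitude r = (k₁ − k₂)/(k₁ + k₂) = 0.6452; thus R = |r|² = 0.4163, T = 0.5837.

R = 0.416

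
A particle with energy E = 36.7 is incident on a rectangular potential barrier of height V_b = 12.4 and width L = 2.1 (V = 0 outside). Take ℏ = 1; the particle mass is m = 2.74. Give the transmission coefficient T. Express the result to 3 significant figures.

Above the barrier the interior wavenumber is k₂ = √(2m(E − V_b))/ℏ = 11.54, giving phase k₂L = 24.23.
T = [1 + V_b² sin²(k₂L) / (4E(E − V_b))]⁻¹ = 1/1.026 = 0.974.

T = 0.974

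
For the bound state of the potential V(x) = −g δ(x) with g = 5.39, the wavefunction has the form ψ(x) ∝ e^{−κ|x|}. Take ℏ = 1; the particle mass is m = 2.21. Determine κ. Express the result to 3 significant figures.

κ = 11.9

Integrate −(ℏ²/2m)ψ'' − gδ(x)ψ = Eψ from −ε to +ε: the ψ'' term gives ψ'(0⁺) − ψ'(0⁻) and the δ term gives −(2mg/ℏ²)ψ(0).
With ψ ∝ e^{−κ|x|} this yields −2κ = −2mg/ℏ², so κ = mg/ℏ² = 11.91.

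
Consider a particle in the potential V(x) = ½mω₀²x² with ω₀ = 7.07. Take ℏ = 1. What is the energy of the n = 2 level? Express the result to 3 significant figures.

Using E_n = (n + ½)ℏω₀: E_2 = 2.5 × 7.07 = 17.68.

E = 17.7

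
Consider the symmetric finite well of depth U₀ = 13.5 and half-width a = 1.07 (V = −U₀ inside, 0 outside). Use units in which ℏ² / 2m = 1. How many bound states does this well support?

Define the well-strength parameter z₀ = (a/ℏ)√(2mU₀) = 1.07 × √(2·0.5·13.5) = 3.931.
A new bound state (alternating even/odd) appears each time z₀ passes a multiple of π/2, so N = ⌊2z₀/π⌋ + 1 = ⌊2.503⌋ + 1 = 3.

N = 3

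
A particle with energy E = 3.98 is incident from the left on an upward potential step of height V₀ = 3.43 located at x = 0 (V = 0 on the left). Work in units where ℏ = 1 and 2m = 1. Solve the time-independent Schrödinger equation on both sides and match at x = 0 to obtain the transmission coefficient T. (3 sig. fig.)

T = 0.790

On each side the TISE gives plane waves with k = √(2m(E − V))/ℏ: k₁ = √(2·½·3.98) = 1.995, k₂ = √(2·½·0.55) = 0.7416.
Matching ψ and ψ′ at x = 0 gives r = (k₁ − k₂)/(k₁ + k₂), so R = r² = 0.2098 and T = 1 − R = 0.7902.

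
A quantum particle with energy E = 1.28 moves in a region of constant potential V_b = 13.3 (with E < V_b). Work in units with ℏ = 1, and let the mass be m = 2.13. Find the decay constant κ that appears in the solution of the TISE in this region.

Since E < V_b the TISE in this region is ψ'' = κ²ψ with κ = √(2m(V_b − E))/ℏ.
κ = √(2 × 2.13 × 12.02) = 7.156.

κ = 7.16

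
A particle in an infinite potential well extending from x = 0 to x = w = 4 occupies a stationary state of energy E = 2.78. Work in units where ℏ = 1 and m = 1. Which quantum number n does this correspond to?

n = 3

For an infinite well E_n = n²π²ℏ²/(2mw²), so n = (w/πℏ)√(2mE).
n = (4/π) × √(2 × 1 × 2.78) = 3.002 → n = 3.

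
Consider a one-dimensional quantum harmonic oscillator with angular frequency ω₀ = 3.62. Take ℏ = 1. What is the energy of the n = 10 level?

E = 38.0

The oscillator eigenvalues are E_n = ℏω₀(n + ½), so E_10 = 3.62 × 10.5 = 38.01.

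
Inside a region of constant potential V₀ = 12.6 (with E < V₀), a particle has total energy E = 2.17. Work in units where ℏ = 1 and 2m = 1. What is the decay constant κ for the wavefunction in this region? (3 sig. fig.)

Since E < V₀ the TISE in this region is ψ'' = κ²ψ with κ = √(2m(V₀ − E))/ℏ.
κ = √(2 × 0.5 × 10.43) = 3.230.

κ = 3.23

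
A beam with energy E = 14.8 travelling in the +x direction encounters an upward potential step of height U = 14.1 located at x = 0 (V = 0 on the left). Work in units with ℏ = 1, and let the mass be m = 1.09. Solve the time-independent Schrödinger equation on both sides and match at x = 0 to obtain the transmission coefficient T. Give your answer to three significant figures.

T = 0.587

The wavenumbers are k₁ = √(2mE)/ℏ = 5.680 on the left and k₂ = √(2m(E − U))/ℏ = 1.235 on the right.
Matching ψ and ψ′ at x = 0 gives r = (k₁ − k₂)/(k₁ + k₂), so R = r² = 0.4131 and T = 1 − R = 0.5869.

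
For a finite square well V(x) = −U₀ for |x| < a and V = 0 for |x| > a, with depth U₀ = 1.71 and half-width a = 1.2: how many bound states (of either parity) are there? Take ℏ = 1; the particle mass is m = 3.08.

N = 3

The dimensionless depth is z₀ = a√(2mU₀)/ℏ = 1.2 × √(10.53) = 3.895.
A new bound state (alternating even/odd) appears each time z₀ passes a multiple of π/2, so N = ⌊2z₀/π⌋ + 1 = ⌊2.479⌋ + 1 = 3.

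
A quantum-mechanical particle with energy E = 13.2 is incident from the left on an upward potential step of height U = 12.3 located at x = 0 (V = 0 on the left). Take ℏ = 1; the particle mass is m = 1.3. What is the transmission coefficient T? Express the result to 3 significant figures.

The wavenumbers are k₁ = √(2mE)/ℏ = 5.858 on the left and k₂ = √(2m(E − U))/ℏ = 1.530 on the right.
Continuity of ψ and ψ′ at the step yields the reflection amplitude r = (k₁ − k₂)/(k₁ + k₂) = 0.5859; thus R = |r|² = 0.3433, T = 0.6567.

T = 0.657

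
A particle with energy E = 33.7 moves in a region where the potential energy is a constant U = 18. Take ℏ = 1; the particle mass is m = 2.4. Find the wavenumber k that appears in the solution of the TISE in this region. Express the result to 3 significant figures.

k = 8.68

With E > U the solution is oscillatory, ψ ∝ e^{±ikx} with k = √(2m(E − U))/ℏ.
k = √(2 × 2.4 × 15.7) = 8.681.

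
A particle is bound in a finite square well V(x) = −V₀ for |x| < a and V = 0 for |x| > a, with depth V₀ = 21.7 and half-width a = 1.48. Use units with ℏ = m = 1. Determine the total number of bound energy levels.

Define the well-strength parameter z₀ = (a/ℏ)√(2mV₀) = 1.48 × √(2·1·21.7) = 9.750.
The even/odd transcendental equations gain one root per π/2 in z₀, giving N = 1 + ⌊2z₀/π⌋ = 1 + ⌊6.207⌋ = 7.

N = 7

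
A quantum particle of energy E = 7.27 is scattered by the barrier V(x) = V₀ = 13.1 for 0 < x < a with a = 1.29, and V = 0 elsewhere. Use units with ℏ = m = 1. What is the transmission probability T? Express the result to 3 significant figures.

T = 0.000590

E < V₀: inside the barrier ψ ∝ e^{±κx} with κ = √(2m(V₀ − E))/ℏ = 3.415.
κa = 4.405, sinh(κa) = 40.92.
Matching ψ, ψ′ at both faces gives T = [1 + V₀² sinh²(κa) / (4E(V₀ − E))]⁻¹ = 1/1696 = 0.000590.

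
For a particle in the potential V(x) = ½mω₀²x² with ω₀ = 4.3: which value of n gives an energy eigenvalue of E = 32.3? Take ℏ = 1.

n = 7

E_n = ℏω₀(n + ½) ⇒ n = E/(ℏω₀) − ½ = 32.3/4.3 − 0.5 = 7.012 → n = 7.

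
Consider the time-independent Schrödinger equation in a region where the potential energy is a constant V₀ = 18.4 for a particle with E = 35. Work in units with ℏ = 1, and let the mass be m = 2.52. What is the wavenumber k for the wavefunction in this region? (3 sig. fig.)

k = 9.15

With E > V₀ the solution is oscillatory, ψ ∝ e^{±ikx} with k = √(2m(E − V₀))/ℏ.
k = √(2 × 2.52 × 16.6) = 9.147.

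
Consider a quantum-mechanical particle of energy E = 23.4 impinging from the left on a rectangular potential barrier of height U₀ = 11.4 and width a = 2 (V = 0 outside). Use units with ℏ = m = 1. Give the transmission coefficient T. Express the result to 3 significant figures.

Above the barrier the interior wavenumber is k₂ = √(2m(E − U₀))/ℏ = 4.899, giving phase k₂a = 9.798.
T = [1 + U₀² sin²(k₂a) / (4E(E − U₀))]⁻¹ = 1/1.015 = 0.985.

T = 0.985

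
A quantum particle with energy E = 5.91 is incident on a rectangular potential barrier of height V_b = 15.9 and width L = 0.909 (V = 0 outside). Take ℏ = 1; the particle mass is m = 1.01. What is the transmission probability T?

T = 0.00106

Since E < V_b the interior solution is evanescent with decay constant κ = √(2m(V_b − E))/ℏ = 4.492.
κL = 4.083, sinh(κL) = 29.67.
The exact tunnelling result is T⁻¹ = 1 + V_b² sinh²(κL) / [4E(V_b − E)] = 943.1, so T = 0.00106.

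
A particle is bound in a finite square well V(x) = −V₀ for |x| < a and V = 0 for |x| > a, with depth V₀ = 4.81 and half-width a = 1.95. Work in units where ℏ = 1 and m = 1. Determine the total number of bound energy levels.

N = 4

The dimensionless depth is z₀ = a√(2mV₀)/ℏ = 1.95 × √(9.620) = 6.048.
A new bound state (alternating even/odd) appears each time z₀ passes a multiple of π/2, so N = ⌊2z₀/π⌋ + 1 = ⌊3.850⌋ + 1 = 4.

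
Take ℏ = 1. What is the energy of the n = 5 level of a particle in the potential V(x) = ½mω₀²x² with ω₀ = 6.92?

E = 38.1

Using E_n = (n + ½)ℏω₀: E_5 = 5.5 × 6.92 = 38.06.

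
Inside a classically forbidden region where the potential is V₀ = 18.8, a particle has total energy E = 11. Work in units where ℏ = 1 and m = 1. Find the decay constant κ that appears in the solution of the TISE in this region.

κ = 3.95

Since E < V₀ the TISE in this region is ψ'' = κ²ψ with κ = √(2m(V₀ − E))/ℏ.
κ = √(2 × 1 × 7.8) = 3.950.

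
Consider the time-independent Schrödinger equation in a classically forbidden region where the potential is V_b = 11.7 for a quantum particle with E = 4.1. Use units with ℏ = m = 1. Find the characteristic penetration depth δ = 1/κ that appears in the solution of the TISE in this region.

Since E < V_b the TISE in this region is ψ'' = κ²ψ with κ = √(2m(V_b − E))/ℏ.
κ = √(2 × 1 × 7.6) = 3.899. The penetration depth is δ = 1/κ = 0.256.

δ = 0.256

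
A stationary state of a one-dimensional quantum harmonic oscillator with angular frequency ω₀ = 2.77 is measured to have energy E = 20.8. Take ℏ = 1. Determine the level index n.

n = 7

E_n = ℏω₀(n + ½) ⇒ n = E/(ℏω₀) − ½ = 20.8/2.77 − 0.5 = 7.009 → n = 7.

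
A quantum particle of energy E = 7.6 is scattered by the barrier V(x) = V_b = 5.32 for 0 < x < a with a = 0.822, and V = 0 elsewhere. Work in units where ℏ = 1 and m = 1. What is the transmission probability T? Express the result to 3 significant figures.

T = 0.717

Above the barrier the interior wavenumber is k₂ = √(2m(E − V_b))/ℏ = 2.135, giving phase k₂a = 1.755.
Matching at both interfaces gives T⁻¹ = 1 + V_b² sin²(k₂a) / [4E(E − V_b)] = 1.395, hence T = 0.717.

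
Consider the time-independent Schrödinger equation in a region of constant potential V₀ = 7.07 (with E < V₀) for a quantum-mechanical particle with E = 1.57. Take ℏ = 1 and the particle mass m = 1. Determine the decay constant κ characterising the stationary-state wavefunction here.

κ = 3.32

Since E < V₀ the TISE in this region is ψ'' = κ²ψ with κ = √(2m(V₀ − E))/ℏ.
κ = √(2 × 1 × 5.5) = 3.317.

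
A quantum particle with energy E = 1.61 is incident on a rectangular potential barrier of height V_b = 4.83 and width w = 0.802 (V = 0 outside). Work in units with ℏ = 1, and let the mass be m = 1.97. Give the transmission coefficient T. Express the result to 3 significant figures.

Since E < V_b the interior solution is evanescent with decay constant κ = √(2m(V_b − E))/ℏ = 3.562.
κw = 2.857, sinh(κw) = 8.672.
Matching ψ, ψ′ at both faces gives T = [1 + V_b² sinh²(κw) / (4E(V_b − E))]⁻¹ = 1/85.61 = 0.0117.

T = 0.0117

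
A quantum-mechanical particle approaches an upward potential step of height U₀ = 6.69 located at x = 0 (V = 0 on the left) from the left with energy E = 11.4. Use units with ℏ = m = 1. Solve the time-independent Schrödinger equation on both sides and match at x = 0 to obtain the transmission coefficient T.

T = 0.953

The wavenumbers are k₁ = √(2mE)/ℏ = 4.775 on the left and k₂ = √(2m(E − U₀))/ℏ = 3.069 on the right.
Continuity of ψ and ψ′ at the step yields the reflection amplitude r = (k₁ − k₂)/(k₁ + k₂) = 0.2175; thus R = |r|² = 0.04729, T = 0.9527.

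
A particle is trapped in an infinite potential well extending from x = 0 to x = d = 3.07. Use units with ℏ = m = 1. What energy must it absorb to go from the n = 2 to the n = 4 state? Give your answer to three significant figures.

E_n = n²π²ℏ²/(2md²), so ΔE = (4² − 2²) π²ℏ²/(2md²).
ΔE = 12 × π² / (2 × 1 × 3.07²) = 6.283.

ΔE = 6.28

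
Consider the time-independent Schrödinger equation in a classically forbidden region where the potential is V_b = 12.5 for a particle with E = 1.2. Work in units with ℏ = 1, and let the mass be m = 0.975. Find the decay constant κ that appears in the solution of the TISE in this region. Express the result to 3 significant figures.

κ = 4.69

Since E < V_b the TISE in this region is ψ'' = κ²ψ with κ = √(2m(V_b − E))/ℏ.
κ = √(2 × 0.975 × 11.3) = 4.694.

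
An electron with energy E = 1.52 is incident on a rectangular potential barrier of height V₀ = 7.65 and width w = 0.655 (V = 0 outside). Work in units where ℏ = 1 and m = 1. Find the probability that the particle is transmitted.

E < V₀: inside the barrier ψ ∝ e^{±κx} with κ = √(2m(V₀ − E))/ℏ = 3.501.
κw = 2.293, sinh(κw) = 4.904.
Matching ψ, ψ′ at both faces gives T = [1 + V₀² sinh²(κw) / (4E(V₀ − E))]⁻¹ = 1/38.76 = 0.0258.

T = 0.0258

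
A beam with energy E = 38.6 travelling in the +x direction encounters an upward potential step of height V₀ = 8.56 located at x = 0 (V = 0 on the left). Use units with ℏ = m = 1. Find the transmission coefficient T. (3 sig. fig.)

On each side the TISE gives plane waves with k = √(2m(E − V))/ℏ: k₁ = √(2·1·38.6) = 8.786, k₂ = √(2·1·30.04) = 7.751.
Matching ψ and ψ′ at x = 0 gives r = (k₁ − k₂)/(k₁ + k₂), so R = r² = 0.003919 and T = 1 − R = 0.9961.

T = 0.996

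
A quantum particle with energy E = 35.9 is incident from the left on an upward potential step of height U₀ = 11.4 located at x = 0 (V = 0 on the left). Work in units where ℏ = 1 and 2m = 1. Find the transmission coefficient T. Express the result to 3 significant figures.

T = 0.991

The wavenumbers are k₁ = √(2mE)/ℏ = 5.992 on the left and k₂ = √(2m(E − U₀))/ℏ = 4.950 on the right.
Continuity of ψ and ψ′ at the step yields the reflection amplitude r = (k₁ − k₂)/(k₁ + k₂) = 0.09523; thus R = |r|² = 0.009068, T = 0.9909.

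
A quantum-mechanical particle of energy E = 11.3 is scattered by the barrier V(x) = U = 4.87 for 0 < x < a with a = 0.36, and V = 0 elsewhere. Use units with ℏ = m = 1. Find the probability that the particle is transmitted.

Above the barrier the interior wavenumber is k₂ = √(2m(E − U))/ℏ = 3.586, giving phase k₂a = 1.291.
T = [1 + U² sin²(k₂a) / (4E(E − U))]⁻¹ = 1/1.075 = 0.930.

T = 0.930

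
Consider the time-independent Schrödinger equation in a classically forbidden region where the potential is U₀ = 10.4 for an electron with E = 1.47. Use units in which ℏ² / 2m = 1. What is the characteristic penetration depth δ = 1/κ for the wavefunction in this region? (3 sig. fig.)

δ = 0.335

Since E < U₀ the TISE in this region is ψ'' = κ²ψ with κ = √(2m(U₀ − E))/ℏ.
κ = √(2 × 0.5 × 8.93) = 2.988. The penetration depth is δ = 1/κ = 0.335.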